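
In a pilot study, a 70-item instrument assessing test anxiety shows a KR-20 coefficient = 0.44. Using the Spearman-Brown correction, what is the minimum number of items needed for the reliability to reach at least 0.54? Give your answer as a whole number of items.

Invert Spearman-Brown to solve for n:
n = r_target (1 − r_old) / [ r_old (1 − r_target) ]
n = [0.54 × 0.56] / [0.44 × 0.46]
n = 0.3024 / 0.2024 ≈ 1.4941
So the test needs 1.4941 × 70 ≈ 104.59 items; rounding up, 105.

105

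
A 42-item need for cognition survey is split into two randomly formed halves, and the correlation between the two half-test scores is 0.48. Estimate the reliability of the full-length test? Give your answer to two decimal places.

Each half is half the length of the full test, so the full test is n = 2 times a half.
r_full = 2r_hh / (1 + r_hh) = 2 × 0.48 / (1 + 0.48)
r_full = 0.9600 / 1.4800 ≈ 0.6486

0.65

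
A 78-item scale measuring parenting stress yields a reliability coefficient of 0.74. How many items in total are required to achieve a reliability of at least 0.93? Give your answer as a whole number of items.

365

n = 0.93 × (1 − 0.74) / [ 0.74 × (1 − 0.93) ]
  = 0.2418 / 0.0518 = 4.6680
So the test needs 4.6680 × 78 ≈ 364.10 items; rounding up, 365.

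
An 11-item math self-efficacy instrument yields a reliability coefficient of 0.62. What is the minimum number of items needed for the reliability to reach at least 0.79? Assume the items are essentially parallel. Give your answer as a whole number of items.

26

Spearman-Brown solved for the length factor n:
n = r_target (1 − r_old) / [ r_old (1 − r_target) ]
n = [0.79 × 0.38] / [0.62 × 0.21]
n = 0.3002 / 0.1302 ≈ 2.3057
2.3057 × 11 = 25.36 → 26 items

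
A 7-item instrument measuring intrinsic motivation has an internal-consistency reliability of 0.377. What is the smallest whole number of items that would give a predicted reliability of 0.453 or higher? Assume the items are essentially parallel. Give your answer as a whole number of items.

Spearman-Brown solved for the length factor n:
n = r*(1 − r) / [ r (1 − r*) ]
n = 0.453 × (1 − 0.377) / [ 0.377 × (1 − 0.453) ]
n = 0.282219 / 0.206219 ≈ 1.3685
So the test needs 1.3685 × 7 ≈ 9.58 items; rounding up, 10.

10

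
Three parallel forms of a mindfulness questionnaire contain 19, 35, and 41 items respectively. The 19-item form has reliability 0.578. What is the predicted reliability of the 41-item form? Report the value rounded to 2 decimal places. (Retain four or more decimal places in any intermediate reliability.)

0.75

The 35-item form is not needed; work directly from the 19-item form with n = 41/19 = 2.1579.
r_{41} = n·r / (1 + (n − 1)·r) = 1.2473 / 1.6693 ≈ 0.7472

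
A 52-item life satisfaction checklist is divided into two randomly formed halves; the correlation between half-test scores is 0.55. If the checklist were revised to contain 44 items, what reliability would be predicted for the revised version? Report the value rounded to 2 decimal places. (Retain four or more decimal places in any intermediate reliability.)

0.67

Full-test reliability from the split-half r: r_full = 2(0.55)/(1 + 0.55) = 0.7097
Length factor from 52 to 44 items: n = 44/52 = 0.8462
r_new = n·r_full / (1 + (n − 1)·r_full) = 0.6005 / 0.8908 ≈ 0.6741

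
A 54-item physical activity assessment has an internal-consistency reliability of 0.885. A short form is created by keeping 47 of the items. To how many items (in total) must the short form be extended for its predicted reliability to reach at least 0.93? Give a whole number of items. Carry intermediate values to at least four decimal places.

94

Short-form reliability: n = 47/54 = 0.8704; r_47 = n·r/(1+(n−1)r) ≈ 0.8701
Length factor from the short form to reach 0.93: n' = 0.93(1 − 0.8701) / [0.8701(1 − 0.93)] ≈ 1.9835
Total items = 1.9835 × 47 = 93.22, rounded up to 94.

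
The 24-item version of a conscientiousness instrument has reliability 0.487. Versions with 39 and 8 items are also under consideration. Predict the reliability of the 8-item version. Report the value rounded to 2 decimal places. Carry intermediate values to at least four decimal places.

The 39-item form is not needed; work directly from the 24-item form with n = 8/24 = 0.3333.
r_{8} = n·r / (1 + (n − 1)·r) = 0.1623 / 0.6753 ≈ 0.2403

0.24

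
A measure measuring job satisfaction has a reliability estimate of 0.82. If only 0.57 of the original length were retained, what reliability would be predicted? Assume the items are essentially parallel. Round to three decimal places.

r_new = 0.57·0.82 / [1 + (0.57 − 1)·0.82]
     = 0.4674 / 0.6474 = 0.7220

0.722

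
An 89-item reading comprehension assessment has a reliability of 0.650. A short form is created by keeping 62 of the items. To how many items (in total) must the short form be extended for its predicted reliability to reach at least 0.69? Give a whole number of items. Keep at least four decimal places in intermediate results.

Short-form reliability: n = 62/89 = 0.6966; r_62 = n·r/(1+(n−1)r) ≈ 0.5640
Length factor from the short form to reach 0.69: n' = 0.69(1 − 0.5640) / [0.5640(1 − 0.69)] ≈ 1.7207
Total items = 1.7207 × 62 = 106.68, rounded up to 107.

107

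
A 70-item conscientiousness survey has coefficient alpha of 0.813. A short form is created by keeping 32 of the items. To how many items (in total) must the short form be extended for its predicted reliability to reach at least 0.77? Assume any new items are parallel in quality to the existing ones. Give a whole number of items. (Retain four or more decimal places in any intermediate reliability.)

First, r for the 32-item form: n = 32/70 = 0.4571, so r_32 = 0.4571·0.813/(1 + (0.4571 − 1)·0.813) = 0.6652
Length factor from the short form to reach 0.77: n' = 0.77(1 − 0.6652) / [0.6652(1 − 0.77)] ≈ 1.6850
Total items = 1.6850 × 32 = 53.92, rounded up to 54.

54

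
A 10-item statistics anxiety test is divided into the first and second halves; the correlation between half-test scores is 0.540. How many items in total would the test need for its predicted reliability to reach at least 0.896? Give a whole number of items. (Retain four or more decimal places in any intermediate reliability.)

37

Corrected full-test reliability: r_full = 2 × 0.540 / (1 + 0.540) ≈ 0.7013
n = r_tgt(1 − r_full) / [r_full(1 − r_tgt)] = 0.896 × 0.2987 / (0.7013 × 0.104) ≈ 3.6695
Items = 3.6695 × 10 ≈ 36.70 → 37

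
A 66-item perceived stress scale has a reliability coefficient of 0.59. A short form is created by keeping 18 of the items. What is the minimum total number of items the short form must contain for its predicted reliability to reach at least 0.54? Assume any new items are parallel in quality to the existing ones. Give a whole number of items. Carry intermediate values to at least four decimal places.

First, r for the 18-item form: n = 18/66 = 0.2727, so r_18 = 0.2727·0.59/(1 + (0.2727 − 1)·0.59) = 0.2818
Then solve for n' with r_old = 0.2818, r_target = 0.54: n' = 0.54(1 − 0.2818)/[0.2818(1 − 0.54)] = 2.9919
Total items = 2.9919 × 18 = 53.85, rounded up to 54.

54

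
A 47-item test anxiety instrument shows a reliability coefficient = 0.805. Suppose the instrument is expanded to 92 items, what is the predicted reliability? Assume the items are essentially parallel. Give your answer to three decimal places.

The new length is 92/47 = 1.9574 times the old.
r_new = 1.9574·0.805 / [1 + (1.9574 − 1)·0.805]
r_new = 1.5757 / 1.7707 ≈ 0.8899

0.890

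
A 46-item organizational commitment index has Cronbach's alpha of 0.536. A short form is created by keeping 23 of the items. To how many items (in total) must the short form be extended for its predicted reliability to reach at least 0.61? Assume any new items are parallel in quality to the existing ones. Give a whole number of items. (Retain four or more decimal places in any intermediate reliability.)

63

Short-form reliability: n = 23/46 = 0.5000; r_23 = n·r/(1+(n−1)r) ≈ 0.3661
Then solve for n' with r_old = 0.3661, r_target = 0.61: n' = 0.61(1 − 0.3661)/[0.3661(1 − 0.61)] = 2.7082
Total items = 2.7082 × 23 = 62.29, rounded up to 63.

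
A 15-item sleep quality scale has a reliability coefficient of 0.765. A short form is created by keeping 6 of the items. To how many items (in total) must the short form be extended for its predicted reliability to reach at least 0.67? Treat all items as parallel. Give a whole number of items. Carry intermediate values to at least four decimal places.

Short-form reliability: n = 6/15 = 0.4000; r_6 = n·r/(1+(n−1)r) ≈ 0.5656
Then solve for n' with r_old = 0.5656, r_target = 0.67: n' = 0.67(1 − 0.5656)/[0.5656(1 − 0.67)] = 1.5593
Total items = 1.5593 × 6 = 9.36, rounded up to 10.

10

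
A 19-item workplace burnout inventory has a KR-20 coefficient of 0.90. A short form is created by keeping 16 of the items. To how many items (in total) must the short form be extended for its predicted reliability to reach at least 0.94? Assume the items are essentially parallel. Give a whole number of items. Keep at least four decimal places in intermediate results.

34

Short-form reliability: n = 16/19 = 0.8421; r_16 = n·r/(1+(n−1)r) ≈ 0.8834
Length factor from the short form to reach 0.94: n' = 0.94(1 − 0.8834) / [0.8834(1 − 0.94)] ≈ 2.0678
Total items = 2.0678 × 16 = 33.08, rounded up to 34.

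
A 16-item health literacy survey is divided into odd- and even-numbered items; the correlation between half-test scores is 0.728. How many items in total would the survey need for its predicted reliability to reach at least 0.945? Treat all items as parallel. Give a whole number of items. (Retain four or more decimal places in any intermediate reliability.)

52

Corrected full-test reliability: r_full = 2 × 0.728 / (1 + 0.728) ≈ 0.8426
n = r_tgt(1 − r_full) / [r_full(1 − r_tgt)] = 0.945 × 0.1574 / (0.8426 × 0.055) ≈ 3.2096
Required items = 3.2096 × 16 = 51.35, so 52 items.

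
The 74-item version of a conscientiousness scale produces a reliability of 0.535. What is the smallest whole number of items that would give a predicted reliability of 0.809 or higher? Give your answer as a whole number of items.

n = 0.809 × (1 − 0.535) / [ 0.535 × (1 − 0.809) ]
n = 0.376185 / 0.102185 ≈ 3.6814
3.6814 × 74 = 272.42 → 273 items

273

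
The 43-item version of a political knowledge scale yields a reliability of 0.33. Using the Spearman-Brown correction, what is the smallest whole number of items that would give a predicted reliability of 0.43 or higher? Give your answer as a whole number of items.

n = [0.43 × 0.67] / [0.33 × 0.57]
n = 0.2881 / 0.1881 ≈ 1.5316
So the test needs 1.5316 × 43 ≈ 65.86 items; rounding up, 66.

66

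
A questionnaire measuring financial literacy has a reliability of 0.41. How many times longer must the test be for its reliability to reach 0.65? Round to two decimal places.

n = 0.65 × (1 − 0.41) / [ 0.41 × (1 − 0.65) ]
n = 0.3835 / 0.1435 ≈ 2.6725

2.67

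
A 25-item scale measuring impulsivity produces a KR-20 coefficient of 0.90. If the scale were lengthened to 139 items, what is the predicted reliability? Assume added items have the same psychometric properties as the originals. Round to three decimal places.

n = 139/25 = 5.56
r_new = (5.56 × 0.90) / (1 + (5.56 − 1) × 0.90)
r_new = 5.0040 / 5.1040 ≈ 0.9804

0.980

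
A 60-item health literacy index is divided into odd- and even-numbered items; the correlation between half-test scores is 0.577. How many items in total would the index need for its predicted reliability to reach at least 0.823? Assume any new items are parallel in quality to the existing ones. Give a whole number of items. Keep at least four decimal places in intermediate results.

103

r_full = 2(0.577)/(1 + 0.577) = 0.7318
Solve Spearman-Brown for n: n = 0.823(1 − 0.7318) / [0.7318(1 − 0.823)] = 1.7041
Items = 1.7041 × 60 ≈ 102.25 → 103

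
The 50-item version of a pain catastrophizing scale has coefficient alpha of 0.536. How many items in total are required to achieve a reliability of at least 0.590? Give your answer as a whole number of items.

Invert Spearman-Brown to solve for n:
n = r*(1 − r) / [ r (1 − r*) ]
n = 0.590(1 − 0.536) / [0.536(1 − 0.590)]
  = 0.273760 / 0.219760 = 1.2457
Items needed = n × 50 = 1.2457 × 50 ≈ 62.29 → round up to 63

63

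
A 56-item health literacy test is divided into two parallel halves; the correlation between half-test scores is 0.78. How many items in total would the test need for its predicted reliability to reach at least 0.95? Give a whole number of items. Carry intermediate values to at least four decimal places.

Corrected full-test reliability: r_full = 2 × 0.78 / (1 + 0.78) ≈ 0.8764
Solve Spearman-Brown for n: n = 0.95(1 − 0.8764) / [0.8764(1 − 0.95)] = 2.6796
Items = 2.6796 × 56 ≈ 150.06 → 151

151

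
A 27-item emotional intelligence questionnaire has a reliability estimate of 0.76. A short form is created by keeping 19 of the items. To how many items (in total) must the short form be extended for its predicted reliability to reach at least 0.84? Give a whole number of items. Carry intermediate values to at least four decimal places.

First, r for the 19-item form: n = 19/27 = 0.7037, so r_19 = 0.7037·0.76/(1 + (0.7037 − 1)·0.76) = 0.6902
Length factor from the short form to reach 0.84: n' = 0.84(1 − 0.6902) / [0.6902(1 − 0.84)] ≈ 2.3565
Total items = 2.3565 × 19 = 44.77, rounded up to 45.

45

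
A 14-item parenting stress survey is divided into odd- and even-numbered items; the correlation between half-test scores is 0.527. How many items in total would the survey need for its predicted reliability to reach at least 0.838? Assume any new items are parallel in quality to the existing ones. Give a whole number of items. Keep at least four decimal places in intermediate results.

33

r_full = 2(0.527)/(1 + 0.527) = 0.6902
Solve Spearman-Brown for n: n = 0.838(1 − 0.6902) / [0.6902(1 − 0.838)] = 2.3219
Required items = 2.3219 × 14 = 32.51, so 33 items.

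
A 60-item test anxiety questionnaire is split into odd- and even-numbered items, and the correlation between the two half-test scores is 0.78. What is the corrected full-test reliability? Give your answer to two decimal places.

r_full = 2(0.78) / (1 + 0.78)
r_full = 1.5600 / 1.7800 ≈ 0.8764

0.88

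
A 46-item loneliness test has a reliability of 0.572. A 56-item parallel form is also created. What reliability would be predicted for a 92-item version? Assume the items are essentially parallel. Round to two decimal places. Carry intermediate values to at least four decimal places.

The 56-item form is not needed; work directly from the 46-item form with n = 92/46 = 2.0000.
r_{92} = n·r / (1 + (n − 1)·r) = 1.1440 / 1.5720 ≈ 0.7277

0.73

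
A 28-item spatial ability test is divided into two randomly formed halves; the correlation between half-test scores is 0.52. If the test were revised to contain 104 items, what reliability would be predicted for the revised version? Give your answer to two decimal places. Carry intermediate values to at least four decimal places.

0.89

Spearman-Brown correction (n = 2): r_full = 2·0.52/(1 + 0.52) = 0.6842
Length factor from 28 to 104 items: n = 104/28 = 3.7143
r_new = n·r_full / (1 + (n − 1)·r_full) = 2.5413 / 2.8571 ≈ 0.8895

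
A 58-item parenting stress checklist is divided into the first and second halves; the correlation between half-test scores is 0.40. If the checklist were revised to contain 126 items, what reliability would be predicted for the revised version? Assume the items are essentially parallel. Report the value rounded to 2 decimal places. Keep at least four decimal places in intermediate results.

Full-test reliability from the split-half r: r_full = 2(0.40)/(1 + 0.40) = 0.5714
Length factor from 58 to 126 items: n = 126/58 = 2.1724
r_new = n·r_full / (1 + (n − 1)·r_full) = 1.2413 / 1.6699 ≈ 0.7433

0.74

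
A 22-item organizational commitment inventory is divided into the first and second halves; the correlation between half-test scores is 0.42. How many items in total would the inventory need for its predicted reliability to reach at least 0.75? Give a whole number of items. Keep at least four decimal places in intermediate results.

46

r_full = 2(0.42)/(1 + 0.42) = 0.5915
n = r_tgt(1 − r_full) / [r_full(1 − r_tgt)] = 0.75 × 0.4085 / (0.5915 × 0.25) ≈ 2.0719
Required items = 2.0719 × 22 = 45.58, so 46 items.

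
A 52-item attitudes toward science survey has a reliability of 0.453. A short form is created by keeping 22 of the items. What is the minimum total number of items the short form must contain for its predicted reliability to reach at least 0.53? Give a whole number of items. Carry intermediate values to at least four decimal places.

First, r for the 22-item form: n = 22/52 = 0.4231, so r_22 = 0.4231·0.453/(1 + (0.4231 − 1)·0.453) = 0.2595
Length factor from the short form to reach 0.53: n' = 0.53(1 − 0.2595) / [0.2595(1 − 0.53)] ≈ 3.2178
Total items = 3.2178 × 22 = 70.79, rounded up to 71.

71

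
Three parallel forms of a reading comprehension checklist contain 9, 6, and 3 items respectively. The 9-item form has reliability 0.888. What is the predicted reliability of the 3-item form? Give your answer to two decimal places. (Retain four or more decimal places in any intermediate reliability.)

Only the ratio of lengths matters: n = 3/9 = 0.3333
r_{3} = n·r / (1 + (n − 1)·r) = 0.2960 / 0.4080 ≈ 0.7255

0.73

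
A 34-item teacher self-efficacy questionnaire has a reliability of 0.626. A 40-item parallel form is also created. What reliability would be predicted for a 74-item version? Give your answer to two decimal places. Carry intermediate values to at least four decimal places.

Only the ratio of lengths matters: n = 74/34 = 2.1765
r_{74} = n·r / (1 + (n − 1)·r) = 1.3625 / 1.7365 ≈ 0.7846

0.78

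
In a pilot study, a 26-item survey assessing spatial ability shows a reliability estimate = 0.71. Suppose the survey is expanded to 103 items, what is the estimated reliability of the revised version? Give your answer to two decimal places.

n = 103/26 = 3.9615
r_new = (3.9615 × 0.71) / (1 + (3.9615 − 1) × 0.71)
     = 2.8127 / 3.1027 = 0.9065

0.91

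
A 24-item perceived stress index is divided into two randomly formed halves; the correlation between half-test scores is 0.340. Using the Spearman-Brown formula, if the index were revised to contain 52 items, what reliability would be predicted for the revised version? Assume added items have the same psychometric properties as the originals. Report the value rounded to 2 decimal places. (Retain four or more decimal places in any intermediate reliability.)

0.69

First correct the split-half correlation to full-test reliability: r_full = 2 × 0.340 / (1 + 0.340) ≈ 0.5075
Then adjust to 52 items: n = 52/24 = 2.1667
r_new = n·r_full / (1 + (n − 1)·r_full) = 1.0996 / 1.5921 ≈ 0.6907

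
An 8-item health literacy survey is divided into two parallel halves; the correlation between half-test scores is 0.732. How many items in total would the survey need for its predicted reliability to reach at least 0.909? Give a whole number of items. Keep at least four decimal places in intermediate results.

15

Corrected full-test reliability: r_full = 2 × 0.732 / (1 + 0.732) ≈ 0.8453
n = r_tgt(1 − r_full) / [r_full(1 − r_tgt)] = 0.909 × 0.1547 / (0.8453 × 0.091) ≈ 1.8281
Required items = 1.8281 × 8 = 14.62, so 15 items.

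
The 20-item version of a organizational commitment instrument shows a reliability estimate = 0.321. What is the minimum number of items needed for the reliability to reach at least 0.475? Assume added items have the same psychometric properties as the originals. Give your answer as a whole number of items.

n = 0.475(1 − 0.321) / [0.321(1 − 0.475)]
  = 0.322525 / 0.168525 = 1.9138
So the test needs 1.9138 × 20 ≈ 38.28 items; rounding up, 39.

39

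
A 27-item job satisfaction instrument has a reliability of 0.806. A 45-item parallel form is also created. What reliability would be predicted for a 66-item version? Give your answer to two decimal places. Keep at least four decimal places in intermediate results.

The 45-item form is not needed; work directly from the 27-item form with n = 66/27 = 2.4444.
r_{66} = n·r / (1 + (n − 1)·r) = 1.9702 / 2.1642 ≈ 0.9104

0.91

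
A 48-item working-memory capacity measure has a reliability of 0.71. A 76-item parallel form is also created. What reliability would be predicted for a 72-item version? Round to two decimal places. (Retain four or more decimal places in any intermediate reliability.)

The 76-item form is not needed; work directly from the 48-item form with n = 72/48 = 1.5000.
r_{72} = n·r / (1 + (n − 1)·r) = 1.0650 / 1.3550 ≈ 0.7860

0.79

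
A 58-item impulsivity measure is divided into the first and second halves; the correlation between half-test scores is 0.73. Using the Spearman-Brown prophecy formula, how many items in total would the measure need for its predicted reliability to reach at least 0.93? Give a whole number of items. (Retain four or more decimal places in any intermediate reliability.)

143

Corrected full-test reliability: r_full = 2 × 0.73 / (1 + 0.73) ≈ 0.8439
n = r_tgt(1 − r_full) / [r_full(1 − r_tgt)] = 0.93 × 0.1561 / (0.8439 × 0.07) ≈ 2.4575
Items = 2.4575 × 58 ≈ 142.53 → 143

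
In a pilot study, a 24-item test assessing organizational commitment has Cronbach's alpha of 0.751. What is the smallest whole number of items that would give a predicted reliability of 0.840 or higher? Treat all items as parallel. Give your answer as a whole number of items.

42

n = 0.840 × (1 − 0.751) / [ 0.751 × (1 − 0.840) ]
  = 0.209160 / 0.120160 = 1.7407
Items needed = n × 24 = 1.7407 × 24 ≈ 41.78 → round up to 42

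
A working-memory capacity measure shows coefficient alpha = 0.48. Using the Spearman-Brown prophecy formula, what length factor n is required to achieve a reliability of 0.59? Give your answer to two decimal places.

n = 0.59 × (1 − 0.48) / [ 0.48 × (1 − 0.59) ]
n = 0.3068 / 0.1968 ≈ 1.5589

1.56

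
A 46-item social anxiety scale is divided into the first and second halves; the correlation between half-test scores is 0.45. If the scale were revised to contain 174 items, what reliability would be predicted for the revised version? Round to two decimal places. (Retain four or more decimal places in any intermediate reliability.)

First correct the split-half correlation to full-test reliability: r_full = 2 × 0.45 / (1 + 0.45) ≈ 0.6207
Then adjust to 174 items: n = 174/46 = 3.7826
r_new = n·r_full / (1 + (n − 1)·r_full) = 2.3479 / 2.7272 ≈ 0.8609

0.86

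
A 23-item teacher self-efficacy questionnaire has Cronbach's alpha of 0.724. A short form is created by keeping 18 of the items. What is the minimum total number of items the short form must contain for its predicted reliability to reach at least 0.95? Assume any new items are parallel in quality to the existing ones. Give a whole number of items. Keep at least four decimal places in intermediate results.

167

First, r for the 18-item form: n = 18/23 = 0.7826, so r_18 = 0.7826·0.724/(1 + (0.7826 − 1)·0.724) = 0.6724
Then solve for n' with r_old = 0.6724, r_target = 0.95: n' = 0.95(1 − 0.6724)/[0.6724(1 − 0.95)] = 9.2570
Items = 9.2570 × 18 ≈ 166.63 → 167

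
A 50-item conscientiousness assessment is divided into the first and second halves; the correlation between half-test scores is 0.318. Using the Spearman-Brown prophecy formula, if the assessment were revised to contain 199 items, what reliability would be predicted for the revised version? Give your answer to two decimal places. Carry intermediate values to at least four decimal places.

0.79

Spearman-Brown correction (n = 2): r_full = 2·0.318/(1 + 0.318) = 0.4825
Length factor from 50 to 199 items: n = 199/50 = 3.9800
r_new = n·r_full / (1 + (n − 1)·r_full) = 1.9204 / 2.4379 ≈ 0.7877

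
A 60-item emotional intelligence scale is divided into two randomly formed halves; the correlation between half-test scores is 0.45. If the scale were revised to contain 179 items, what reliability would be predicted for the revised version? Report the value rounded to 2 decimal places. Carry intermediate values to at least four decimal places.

0.83

Full-test reliability from the split-half r: r_full = 2(0.45)/(1 + 0.45) = 0.6207
Length factor from 60 to 179 items: n = 179/60 = 2.9833
r_new = n·r_full / (1 + (n − 1)·r_full) = 1.8517 / 2.2310 ≈ 0.8300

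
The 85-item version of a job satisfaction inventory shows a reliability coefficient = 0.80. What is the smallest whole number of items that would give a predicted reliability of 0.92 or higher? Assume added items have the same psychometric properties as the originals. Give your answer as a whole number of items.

n = 0.92 × (1 − 0.80) / [ 0.80 × (1 − 0.92) ]
n = 0.1840 / 0.0640 ≈ 2.8750
2.8750 × 85 = 244.38 → 245 items

245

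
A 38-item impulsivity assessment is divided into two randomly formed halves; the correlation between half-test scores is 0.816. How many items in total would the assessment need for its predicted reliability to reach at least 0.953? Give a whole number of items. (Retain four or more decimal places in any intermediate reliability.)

Corrected full-test reliability: r_full = 2 × 0.816 / (1 + 0.816) ≈ 0.8987
Solve Spearman-Brown for n: n = 0.953(1 − 0.8987) / [0.8987(1 − 0.953)] = 2.2855
Items = 2.2855 × 38 ≈ 86.85 → 87

87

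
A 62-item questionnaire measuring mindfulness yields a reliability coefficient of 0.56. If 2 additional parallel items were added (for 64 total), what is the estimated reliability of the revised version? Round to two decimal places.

0.57

The new length is 64/62 = 1.0323 times the old.
By Spearman-Brown, r_new = n r / (1 + (n − 1) r).
r_new = (1.0323 × 0.56) / (1 + (1.0323 − 1) × 0.56)
r_new = 0.5781 / 1.0181 ≈ 0.5678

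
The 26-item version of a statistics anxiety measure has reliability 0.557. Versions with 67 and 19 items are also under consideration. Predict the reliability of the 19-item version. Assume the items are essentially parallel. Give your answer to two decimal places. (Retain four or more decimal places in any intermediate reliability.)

0.48

The 67-item form is not needed; work directly from the 26-item form with n = 19/26 = 0.7308.
r_{19} = n·r / (1 + (n − 1)·r) = 0.4071 / 0.8501 ≈ 0.4789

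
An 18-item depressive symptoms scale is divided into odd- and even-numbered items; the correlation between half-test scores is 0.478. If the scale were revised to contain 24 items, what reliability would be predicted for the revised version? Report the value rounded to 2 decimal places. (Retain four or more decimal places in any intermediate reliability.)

Full-test reliability from the split-half r: r_full = 2(0.478)/(1 + 0.478) = 0.6468
Then adjust to 24 items: n = 24/18 = 1.3333
r_new = n·r_full / (1 + (n − 1)·r_full) = 0.8624 / 1.2156 ≈ 0.7094

0.71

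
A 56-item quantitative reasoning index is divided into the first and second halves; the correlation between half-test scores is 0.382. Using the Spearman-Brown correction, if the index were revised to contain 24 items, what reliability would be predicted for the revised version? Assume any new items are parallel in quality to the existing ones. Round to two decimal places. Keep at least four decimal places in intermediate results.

Full-test reliability from the split-half r: r_full = 2(0.382)/(1 + 0.382) = 0.5528
Length factor from 56 to 24 items: n = 24/56 = 0.4286
r_new = n·r_full / (1 + (n − 1)·r_full) = 0.2369 / 0.6841 ≈ 0.3463

0.35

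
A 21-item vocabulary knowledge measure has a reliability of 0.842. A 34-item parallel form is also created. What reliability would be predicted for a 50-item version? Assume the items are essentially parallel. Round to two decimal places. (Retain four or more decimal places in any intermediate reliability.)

0.93

The 34-item form is not needed; work directly from the 21-item form with n = 50/21 = 2.3810.
r_{50} = n·r / (1 + (n − 1)·r) = 2.0048 / 2.1628 ≈ 0.9269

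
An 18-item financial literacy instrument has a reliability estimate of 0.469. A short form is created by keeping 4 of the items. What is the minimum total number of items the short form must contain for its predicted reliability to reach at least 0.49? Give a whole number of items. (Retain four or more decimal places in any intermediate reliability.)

20

Short-form reliability: n = 4/18 = 0.2222; r_4 = n·r/(1+(n−1)r) ≈ 0.1641
Length factor from the short form to reach 0.49: n' = 0.49(1 − 0.1641) / [0.1641(1 − 0.49)] ≈ 4.8941
Total items = 4.8941 × 4 = 19.58, rounded up to 20.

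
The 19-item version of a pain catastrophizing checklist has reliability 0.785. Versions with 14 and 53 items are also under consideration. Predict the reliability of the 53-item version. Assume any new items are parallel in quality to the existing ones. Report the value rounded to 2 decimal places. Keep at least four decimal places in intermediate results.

0.91

Only the ratio of lengths matters: n = 53/19 = 2.7895
r_{53} = n·r / (1 + (n − 1)·r) = 2.1898 / 2.4048 ≈ 0.9106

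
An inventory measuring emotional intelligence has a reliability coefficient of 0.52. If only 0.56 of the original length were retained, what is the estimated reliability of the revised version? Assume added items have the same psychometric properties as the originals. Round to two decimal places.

Spearman-Brown: r_new = n·r / (1 + (n − 1)·r)
r_new = 0.56·0.52 / [1 + (0.56 − 1)·0.52]
r_new = 0.2912 / 0.7712 ≈ 0.3776

0.38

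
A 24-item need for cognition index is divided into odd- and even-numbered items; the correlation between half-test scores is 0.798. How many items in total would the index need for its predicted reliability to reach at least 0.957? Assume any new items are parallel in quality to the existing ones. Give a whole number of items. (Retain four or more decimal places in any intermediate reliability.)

r_full = 2(0.798)/(1 + 0.798) = 0.8877
n = r_tgt(1 − r_full) / [r_full(1 − r_tgt)] = 0.957 × 0.1123 / (0.8877 × 0.043) ≈ 2.8155
Items = 2.8155 × 24 ≈ 67.57 → 68

68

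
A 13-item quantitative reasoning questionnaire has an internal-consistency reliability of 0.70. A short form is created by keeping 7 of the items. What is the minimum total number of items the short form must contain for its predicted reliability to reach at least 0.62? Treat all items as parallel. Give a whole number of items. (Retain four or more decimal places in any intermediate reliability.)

10

First, r for the 7-item form: n = 7/13 = 0.5385, so r_7 = 0.5385·0.70/(1 + (0.5385 − 1)·0.70) = 0.5568
Then solve for n' with r_old = 0.5568, r_target = 0.62: n' = 0.62(1 − 0.5568)/[0.5568(1 − 0.62)] = 1.2987
Items = 1.2987 × 7 ≈ 9.09 → 10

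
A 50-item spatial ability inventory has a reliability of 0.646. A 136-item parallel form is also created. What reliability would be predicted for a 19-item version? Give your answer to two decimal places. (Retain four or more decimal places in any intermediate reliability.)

The 136-item form is not needed; work directly from the 50-item form with n = 19/50 = 0.3800.
r_{19} = n·r / (1 + (n − 1)·r) = 0.2455 / 0.5995 ≈ 0.4095

0.41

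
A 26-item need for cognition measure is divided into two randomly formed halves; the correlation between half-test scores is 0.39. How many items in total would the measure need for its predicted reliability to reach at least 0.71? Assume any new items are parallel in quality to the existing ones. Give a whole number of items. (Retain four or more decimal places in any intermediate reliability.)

50

Corrected full-test reliability: r_full = 2 × 0.39 / (1 + 0.39) ≈ 0.5612
Solve Spearman-Brown for n: n = 0.71(1 − 0.5612) / [0.5612(1 − 0.71)] = 1.9143
Required items = 1.9143 × 26 = 49.77, so 50 items.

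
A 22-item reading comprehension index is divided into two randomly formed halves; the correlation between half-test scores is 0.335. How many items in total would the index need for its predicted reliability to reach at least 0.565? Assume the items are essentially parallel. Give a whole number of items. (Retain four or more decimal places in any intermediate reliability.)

r_full = 2(0.335)/(1 + 0.335) = 0.5019
Solve Spearman-Brown for n: n = 0.565(1 − 0.5019) / [0.5019(1 − 0.565)] = 1.2890
Items = 1.2890 × 22 ≈ 28.36 → 29

29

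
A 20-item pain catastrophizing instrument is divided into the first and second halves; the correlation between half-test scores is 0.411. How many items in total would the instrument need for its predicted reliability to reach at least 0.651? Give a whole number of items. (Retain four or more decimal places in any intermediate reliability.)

Corrected full-test reliability: r_full = 2 × 0.411 / (1 + 0.411) ≈ 0.5826
n = r_tgt(1 − r_full) / [r_full(1 − r_tgt)] = 0.651 × 0.4174 / (0.5826 × 0.349) ≈ 1.3364
Items = 1.3364 × 20 ≈ 26.73 → 27

27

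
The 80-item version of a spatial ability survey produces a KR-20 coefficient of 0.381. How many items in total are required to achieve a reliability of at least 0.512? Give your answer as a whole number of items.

137

Spearman-Brown solved for the length factor n:
n = r_target (1 − r_old) / [ r_old (1 − r_target) ]
n = 0.512(1 − 0.381) / [0.381(1 − 0.512)]
n = 0.316928 / 0.185928 ≈ 1.7046
Items needed = n × 80 = 1.7046 × 80 ≈ 136.37 → round up to 137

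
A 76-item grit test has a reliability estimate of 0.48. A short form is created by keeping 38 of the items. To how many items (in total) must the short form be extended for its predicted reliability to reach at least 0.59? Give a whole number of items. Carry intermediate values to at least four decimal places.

First, r for the 38-item form: n = 38/76 = 0.5000, so r_38 = 0.5000·0.48/(1 + (0.5000 − 1)·0.48) = 0.3158
Then solve for n' with r_old = 0.3158, r_target = 0.59: n' = 0.59(1 − 0.3158)/[0.3158(1 − 0.59)] = 3.1177
Items = 3.1177 × 38 ≈ 118.47 → 119

119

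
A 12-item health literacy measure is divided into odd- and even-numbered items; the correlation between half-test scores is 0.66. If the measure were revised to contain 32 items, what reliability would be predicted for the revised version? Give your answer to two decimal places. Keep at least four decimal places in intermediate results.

First correct the split-half correlation to full-test reliability: r_full = 2 × 0.66 / (1 + 0.66) ≈ 0.7952
Length factor from 12 to 32 items: n = 32/12 = 2.6667
r_new = n·r_full / (1 + (n − 1)·r_full) = 2.1206 / 2.3254 ≈ 0.9119

0.91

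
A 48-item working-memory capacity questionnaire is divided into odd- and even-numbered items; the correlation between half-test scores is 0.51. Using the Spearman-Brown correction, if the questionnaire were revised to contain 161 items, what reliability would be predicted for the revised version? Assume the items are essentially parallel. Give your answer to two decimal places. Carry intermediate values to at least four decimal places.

First correct the split-half correlation to full-test reliability: r_full = 2 × 0.51 / (1 + 0.51) ≈ 0.6755
Then adjust to 161 items: n = 161/48 = 3.3542
r_new = n·r_full / (1 + (n − 1)·r_full) = 2.2658 / 2.5903 ≈ 0.8747

0.87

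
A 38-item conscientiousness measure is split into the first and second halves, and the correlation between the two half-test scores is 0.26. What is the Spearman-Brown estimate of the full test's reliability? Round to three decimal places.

0.413

r_full = 2(0.26) / (1 + 0.26)
       = 0.5200 / 1.2600 = 0.4127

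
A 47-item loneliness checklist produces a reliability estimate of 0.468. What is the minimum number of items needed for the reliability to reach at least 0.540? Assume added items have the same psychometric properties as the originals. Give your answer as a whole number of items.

Spearman-Brown solved for the length factor n:
n = r_target (1 − r_old) / [ r_old (1 − r_target) ]
n = 0.540 × (1 − 0.468) / [ 0.468 × (1 − 0.540) ]
n = 0.287280 / 0.215280 ≈ 1.3344
So the test needs 1.3344 × 47 ≈ 62.72 items; rounding up, 63.

63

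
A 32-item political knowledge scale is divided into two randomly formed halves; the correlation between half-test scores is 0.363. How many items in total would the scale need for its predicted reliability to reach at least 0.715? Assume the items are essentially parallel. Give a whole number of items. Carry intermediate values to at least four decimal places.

71

Corrected full-test reliability: r_full = 2 × 0.363 / (1 + 0.363) ≈ 0.5326
Solve Spearman-Brown for n: n = 0.715(1 − 0.5326) / [0.5326(1 − 0.715)] = 2.2017
Items = 2.2017 × 32 ≈ 70.45 → 71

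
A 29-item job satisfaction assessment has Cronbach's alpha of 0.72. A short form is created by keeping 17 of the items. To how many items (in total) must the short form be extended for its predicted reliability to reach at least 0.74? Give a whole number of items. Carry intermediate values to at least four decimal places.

33

First, r for the 17-item form: n = 17/29 = 0.5862, so r_17 = 0.5862·0.72/(1 + (0.5862 − 1)·0.72) = 0.6012
Length factor from the short form to reach 0.74: n' = 0.74(1 − 0.6012) / [0.6012(1 − 0.74)] ≈ 1.8880
Total items = 1.8880 × 17 = 32.10, rounded up to 33.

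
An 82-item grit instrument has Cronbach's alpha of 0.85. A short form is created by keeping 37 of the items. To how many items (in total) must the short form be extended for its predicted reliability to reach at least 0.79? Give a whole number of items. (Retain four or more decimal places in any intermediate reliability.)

55

Short-form reliability: n = 37/82 = 0.4512; r_37 = n·r/(1+(n−1)r) ≈ 0.7188
Length factor from the short form to reach 0.79: n' = 0.79(1 − 0.7188) / [0.7188(1 − 0.79)] ≈ 1.4717
Items = 1.4717 × 37 ≈ 54.45 → 55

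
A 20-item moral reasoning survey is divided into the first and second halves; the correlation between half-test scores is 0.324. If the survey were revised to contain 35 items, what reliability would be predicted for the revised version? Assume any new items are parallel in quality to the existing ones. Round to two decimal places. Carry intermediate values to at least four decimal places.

0.63

Full-test reliability from the split-half r: r_full = 2(0.324)/(1 + 0.324) = 0.4894
Then adjust to 35 items: n = 35/20 = 1.7500
r_new = n·r_full / (1 + (n − 1)·r_full) = 0.8565 / 1.3670 ≈ 0.6266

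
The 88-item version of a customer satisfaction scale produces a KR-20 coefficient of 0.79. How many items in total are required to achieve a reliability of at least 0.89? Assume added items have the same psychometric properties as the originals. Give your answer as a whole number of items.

190

Rearranging the Spearman-Brown formula for n,
n = r*(1 − r) / [ r (1 − r*) ]
n = [0.89 × 0.21] / [0.79 × 0.11]
  = 0.1869 / 0.0869 = 2.1507
2.1507 × 88 = 189.26 → 190 items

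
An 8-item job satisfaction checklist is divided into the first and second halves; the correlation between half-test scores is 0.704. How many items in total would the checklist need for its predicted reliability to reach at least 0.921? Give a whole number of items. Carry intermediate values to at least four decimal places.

20

Corrected full-test reliability: r_full = 2 × 0.704 / (1 + 0.704) ≈ 0.8263
Solve Spearman-Brown for n: n = 0.921(1 − 0.8263) / [0.8263(1 − 0.921)] = 2.4507
Required items = 2.4507 × 8 = 19.61, so 20 items.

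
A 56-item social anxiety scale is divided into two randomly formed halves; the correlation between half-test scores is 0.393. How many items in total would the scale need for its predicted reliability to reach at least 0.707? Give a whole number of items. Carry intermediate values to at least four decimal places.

r_full = 2(0.393)/(1 + 0.393) = 0.5642
Solve Spearman-Brown for n: n = 0.707(1 − 0.5642) / [0.5642(1 − 0.707)] = 1.8638
Required items = 1.8638 × 56 = 104.37, so 105 items.

105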